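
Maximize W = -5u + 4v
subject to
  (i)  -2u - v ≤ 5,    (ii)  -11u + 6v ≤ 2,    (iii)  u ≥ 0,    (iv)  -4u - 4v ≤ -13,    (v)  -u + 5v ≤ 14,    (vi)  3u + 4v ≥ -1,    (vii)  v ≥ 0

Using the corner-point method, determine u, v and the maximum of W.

u = 74/49, v = 152/49, maximum W = 34/7

Extreme points and W = -5u + 4v:
  (35/34, 151/68) → W = 127/34
  (74/49, 152/49) → W = 34/7
  (13/4, 0) → W = -65/4
The feasible region is unbounded (it extends along (5, 1), (1, 0)), but W strictly decreases along every unbounded feasible direction, so there is no improving ray and the maximum is attained at a vertex.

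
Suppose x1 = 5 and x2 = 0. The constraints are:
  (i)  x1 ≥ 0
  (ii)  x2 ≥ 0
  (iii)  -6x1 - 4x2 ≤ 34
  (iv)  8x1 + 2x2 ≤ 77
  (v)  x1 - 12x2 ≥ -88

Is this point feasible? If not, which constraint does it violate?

(i): 5 ≥ 0 ✓
(ii): 0 ≥ 0 ✓
(iii): -30 ≤ 34 ✓
(iv): 40 ≤ 77 ✓
(v): 5 ≥ -88 ✓

feasible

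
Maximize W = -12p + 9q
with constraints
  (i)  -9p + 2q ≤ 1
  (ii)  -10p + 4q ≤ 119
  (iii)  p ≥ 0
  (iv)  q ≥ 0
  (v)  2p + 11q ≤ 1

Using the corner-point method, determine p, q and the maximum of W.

p = 0, q = 1/11, maximum W = 9/11

At the optimal vertex, p = 0 and 2p + 11q = 1.
Solving simultaneously gives p = 0, q = 1/11.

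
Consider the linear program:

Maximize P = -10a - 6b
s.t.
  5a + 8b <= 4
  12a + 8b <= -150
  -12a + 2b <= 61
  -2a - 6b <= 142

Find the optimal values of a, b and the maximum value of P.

Corner points and P = -10a - 6b:
  (-197/30, -89/10) → P = 1786/15
  (59/14, -351/14) → P = 758/7
  (-325/38, -791/38) → P = 3998/19

At the optimal vertex, -12a + 2b = 61 and -2a - 6b = 142.
Solving simultaneously gives a = -325/38, b = -791/38.

a = -325/38, b = -791/38, maximum P = 3998/19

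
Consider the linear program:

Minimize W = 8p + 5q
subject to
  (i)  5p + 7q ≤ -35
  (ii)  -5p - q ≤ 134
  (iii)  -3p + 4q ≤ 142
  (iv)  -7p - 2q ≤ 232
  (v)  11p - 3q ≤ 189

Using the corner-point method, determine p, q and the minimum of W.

p = -318/43, q = -3875/43, minimum W = -21919/43

The binding constraints are -7p - 2q = 232 and 11p - 3q = 189.
Solving simultaneously gives p = -318/43, q = -3875/43.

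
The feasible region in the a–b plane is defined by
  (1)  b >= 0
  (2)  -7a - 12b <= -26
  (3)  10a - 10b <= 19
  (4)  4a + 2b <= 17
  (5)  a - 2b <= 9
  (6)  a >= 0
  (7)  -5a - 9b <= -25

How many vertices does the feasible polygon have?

Pairwise boundary intersections that survive every other constraint:
  (52/15, 47/30)
  (421/140, 31/28)
  (0, 17/2)
  (0, 25/9)

4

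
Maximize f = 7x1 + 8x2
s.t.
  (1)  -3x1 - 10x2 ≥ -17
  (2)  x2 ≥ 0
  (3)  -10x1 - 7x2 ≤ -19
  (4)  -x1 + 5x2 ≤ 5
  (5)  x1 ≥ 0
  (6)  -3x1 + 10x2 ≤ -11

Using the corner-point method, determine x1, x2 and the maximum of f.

The binding constraints are -3x1 - 10x2 = -17 and x2 = 0.
Solving simultaneously gives x1 = 17/3, x2 = 0.

x1 = 17/3, x2 = 0, maximum f = 119/3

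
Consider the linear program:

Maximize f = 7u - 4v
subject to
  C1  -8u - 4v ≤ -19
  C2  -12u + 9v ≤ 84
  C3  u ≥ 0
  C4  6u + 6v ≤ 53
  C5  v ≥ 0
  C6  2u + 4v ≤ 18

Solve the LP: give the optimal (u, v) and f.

u = 53/6, v = 0, maximum f = 371/6

Vertices and f = 7u - 4v:
  (19/8, 0) → f = 133/8
  (1/6, 53/12) → f = -33/2
  (53/6, 0) → f = 371/6
  (26/3, 1/6) → f = 60

At the optimal vertex, 6u + 6v = 53 and v = 0.
Solving simultaneously gives u = 53/6, v = 0.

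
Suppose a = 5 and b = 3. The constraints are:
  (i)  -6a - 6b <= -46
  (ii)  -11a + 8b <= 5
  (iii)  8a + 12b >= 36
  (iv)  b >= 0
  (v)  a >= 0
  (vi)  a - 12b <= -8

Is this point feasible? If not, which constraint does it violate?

feasible

(i): -48 ≤ -46 ✓
(ii): -31 ≤ 5 ✓
(iii): 76 ≥ 36 ✓
(iv): 3 ≥ 0 ✓
(v): 5 ≥ 0 ✓
(vi): -31 ≤ -8 ✓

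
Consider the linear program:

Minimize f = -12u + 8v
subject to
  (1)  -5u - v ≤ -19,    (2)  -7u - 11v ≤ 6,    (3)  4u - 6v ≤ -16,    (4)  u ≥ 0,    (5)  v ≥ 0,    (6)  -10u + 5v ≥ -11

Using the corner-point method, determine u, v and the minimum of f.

u = 73/20, v = 51/10, minimum f = -3

Vertices and f = -12u + 8v:
  (49/17, 78/17) → f = 36/17
  (0, 19) → f = 152
  (73/20, 51/10) → f = -3
The feasible region is unbounded (it extends along (0, 1), (1, 2)), but f strictly increases along every unbounded feasible direction, so there is no improving ray and the minimum is attained at a vertex.

The binding constraints are 4u - 6v = -16 and -10u + 5v = -11.
Solving simultaneously gives u = 73/20, v = 51/10.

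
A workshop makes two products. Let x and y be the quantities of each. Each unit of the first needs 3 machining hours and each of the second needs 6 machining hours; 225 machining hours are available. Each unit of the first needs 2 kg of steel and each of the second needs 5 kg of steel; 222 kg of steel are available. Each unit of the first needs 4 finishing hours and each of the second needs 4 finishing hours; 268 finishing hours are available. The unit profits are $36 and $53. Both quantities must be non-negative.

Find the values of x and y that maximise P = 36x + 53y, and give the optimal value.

x = 59, y = 8, maximum P = 2548

Extreme points and P = 36x + 53y:
  (0, 0) → P = 0
  (0, 75/2) → P = 3975/2
  (67, 0) → P = 2412
  (59, 8) → P = 2548

At the optimal vertex, 3x + 6y = 225 and 4x + 4y = 268.
Solving simultaneously gives x = 59, y = 8.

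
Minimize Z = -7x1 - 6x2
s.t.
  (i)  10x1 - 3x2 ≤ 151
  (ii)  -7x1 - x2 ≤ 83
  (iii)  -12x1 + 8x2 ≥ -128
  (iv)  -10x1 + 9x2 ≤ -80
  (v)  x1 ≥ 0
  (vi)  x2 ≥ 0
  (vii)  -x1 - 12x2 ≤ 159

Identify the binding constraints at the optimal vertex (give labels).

(iii) and (iv)

Extreme points and Z = -7x1 - 6x2:
  (128/7, 80/7) → Z = -1376/7
  (32/3, 0) → Z = -224/3
  (8, 0) → Z = -56

The minimum is at (128/7, 80/7). Substituting into each constraint, equality holds for (iii) and (iv); the remaining constraints have slack.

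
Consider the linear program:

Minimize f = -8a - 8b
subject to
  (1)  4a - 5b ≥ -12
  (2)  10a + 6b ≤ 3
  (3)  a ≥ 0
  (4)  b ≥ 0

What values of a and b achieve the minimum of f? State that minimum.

a = 0, b = 1/2, minimum f = -4

Feasible corners and f = -8a - 8b:
  (0, 1/2) → f = -4
  (3/10, 0) → f = -12/5
  (0, 0) → f = 0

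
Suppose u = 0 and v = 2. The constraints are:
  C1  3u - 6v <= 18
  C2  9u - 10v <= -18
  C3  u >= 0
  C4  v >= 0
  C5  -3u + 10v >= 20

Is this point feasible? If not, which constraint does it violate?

C1: -12 ≤ 18 ✓
C2: -20 ≤ -18 ✓
C3: 0 ≥ 0 ✓
C4: 2 ≥ 0 ✓
C5: 20 ≥ 20 ✓

feasible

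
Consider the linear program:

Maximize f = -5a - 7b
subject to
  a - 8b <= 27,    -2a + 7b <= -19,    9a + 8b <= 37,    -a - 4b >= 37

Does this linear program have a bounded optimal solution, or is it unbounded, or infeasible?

infeasible

The boundaries a - 8b = 27 and -2a + 7b = -19 meet at (-37/9, -35/9), but that point violates -a - 4b ≥ 37. Every candidate vertex is excluded by some other constraint, so the feasible region is empty.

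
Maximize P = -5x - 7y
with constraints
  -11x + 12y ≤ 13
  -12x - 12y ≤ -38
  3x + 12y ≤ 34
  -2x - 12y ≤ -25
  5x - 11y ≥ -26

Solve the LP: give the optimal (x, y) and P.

x = 13/10, y = 28/15, maximum P = -587/30

Feasible corners and P = -5x - 7y:
  (25/23, 287/138) → P = -2759/138
  (3/2, 59/24) → P = -593/24
  (13/10, 28/15) → P = -587/30
  (9, 7/12) → P = -589/12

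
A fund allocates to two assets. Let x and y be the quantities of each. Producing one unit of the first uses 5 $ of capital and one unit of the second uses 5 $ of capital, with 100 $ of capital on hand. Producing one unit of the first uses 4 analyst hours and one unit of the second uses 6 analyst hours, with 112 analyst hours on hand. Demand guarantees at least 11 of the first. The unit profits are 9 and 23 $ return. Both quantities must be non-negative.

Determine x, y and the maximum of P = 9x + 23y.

x = 11, y = 9, maximum P = 306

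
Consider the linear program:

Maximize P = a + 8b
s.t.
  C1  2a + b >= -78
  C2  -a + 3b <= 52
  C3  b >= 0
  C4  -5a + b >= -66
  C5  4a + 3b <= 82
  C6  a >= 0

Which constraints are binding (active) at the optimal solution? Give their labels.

C2 and C5

Feasible corners and P = a + 8b:
  (6, 58/3) → P = 482/3
  (0, 52/3) → P = 416/3
  (66/5, 0) → P = 66/5
  (0, 0) → P = 0
  (280/19, 146/19) → P = 1448/19

The maximum is at (6, 58/3). Substituting into each constraint, equality holds for C2 and C5; the remaining constraints have slack.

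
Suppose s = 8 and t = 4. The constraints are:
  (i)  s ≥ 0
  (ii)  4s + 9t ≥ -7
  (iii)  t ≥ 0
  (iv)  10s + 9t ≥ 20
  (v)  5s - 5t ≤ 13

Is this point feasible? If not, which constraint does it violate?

not feasible — violates (v)

Constraint (v): 5s - 5t = 20, which is not ≤ 13. All other constraints are satisfied.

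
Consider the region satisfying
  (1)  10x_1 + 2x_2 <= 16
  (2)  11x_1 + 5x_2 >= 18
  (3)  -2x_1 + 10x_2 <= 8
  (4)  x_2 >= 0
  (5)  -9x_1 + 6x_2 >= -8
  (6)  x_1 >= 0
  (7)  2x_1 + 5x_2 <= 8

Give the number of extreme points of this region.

Pairwise boundary intersections that survive every other constraint:
  (56/39, 32/39)
  (32/23, 24/23)
  (7/6, 31/30)
  (4/3, 2/3)
  (4/3, 16/15)

5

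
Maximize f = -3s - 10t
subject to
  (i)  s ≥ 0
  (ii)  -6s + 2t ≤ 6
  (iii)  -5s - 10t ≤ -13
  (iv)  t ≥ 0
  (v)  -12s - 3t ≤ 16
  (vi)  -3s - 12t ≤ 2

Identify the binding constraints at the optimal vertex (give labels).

Extreme points and f = -3s - 10t:
  (0, 3) → f = -30
  (0, 13/10) → f = -13
  (13/5, 0) → f = -39/5
The feasible region is unbounded (it extends along (1, 0), (1, 3)), but f strictly decreases along every unbounded feasible direction, so there is no improving ray and the maximum is attained at a vertex.

The maximum is at (13/5, 0). Substituting into each constraint, equality holds for (iii) and (iv); the remaining constraints have slack.

(iii) and (iv)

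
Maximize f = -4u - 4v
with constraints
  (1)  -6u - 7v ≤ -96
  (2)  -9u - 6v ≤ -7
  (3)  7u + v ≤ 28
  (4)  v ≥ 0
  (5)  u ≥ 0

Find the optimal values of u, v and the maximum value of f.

u = 0, v = 96/7, maximum f = -384/7

Corner points and f = -4u - 4v:
  (100/43, 504/43) → f = -2416/43
  (0, 96/7) → f = -384/7
  (0, 28) → f = -112

The binding constraints are -6u - 7v = -96 and u = 0.
Solving simultaneously gives u = 0, v = 96/7.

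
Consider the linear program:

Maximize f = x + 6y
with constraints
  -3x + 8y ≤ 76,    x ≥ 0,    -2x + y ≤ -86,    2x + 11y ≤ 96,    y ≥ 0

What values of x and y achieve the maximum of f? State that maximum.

x = 521/12, y = 5/6, maximum f = 581/12

Corner points and f = x + 6y:
  (521/12, 5/6) → f = 581/12
  (43, 0) → f = 43
  (48, 0) → f = 48

The binding constraints are -2x + y = -86 and 2x + 11y = 96.
Solving simultaneously gives x = 521/12, y = 5/6.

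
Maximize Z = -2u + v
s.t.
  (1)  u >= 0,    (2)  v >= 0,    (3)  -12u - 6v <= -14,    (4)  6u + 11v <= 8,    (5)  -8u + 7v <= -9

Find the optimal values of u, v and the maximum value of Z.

u = 38/33, v = 1/33, maximum Z = -25/11

Feasible corners and Z = -2u + v:
  (7/6, 0) → Z = -7/3
  (4/3, 0) → Z = -8/3
  (38/33, 1/33) → Z = -25/11
  (31/26, 1/13) → Z = -30/13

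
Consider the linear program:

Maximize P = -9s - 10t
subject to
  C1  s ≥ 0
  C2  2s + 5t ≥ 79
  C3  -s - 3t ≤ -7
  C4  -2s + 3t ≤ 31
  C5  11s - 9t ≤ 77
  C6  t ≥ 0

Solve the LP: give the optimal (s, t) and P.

s = 41/8, t = 55/4, maximum P = -1469/8

Extreme points and P = -9s - 10t:
  (41/8, 55/4) → P = -1469/8
  (1096/73, 715/73) → P = -17014/73
  (34, 33) → P = -636

At the optimal vertex, 2s + 5t = 79 and -2s + 3t = 31.
Solving simultaneously gives s = 41/8, t = 55/4.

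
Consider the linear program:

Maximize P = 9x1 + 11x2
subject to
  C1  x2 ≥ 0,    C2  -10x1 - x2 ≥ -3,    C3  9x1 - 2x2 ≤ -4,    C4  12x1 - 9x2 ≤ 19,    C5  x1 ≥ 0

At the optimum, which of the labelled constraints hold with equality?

Extreme points and P = 9x1 + 11x2:
  (2/29, 67/29) → P = 755/29
  (0, 3) → P = 33
  (0, 2) → P = 22

The maximum is at (0, 3). Substituting into each constraint, equality holds for C2 and C5; the remaining constraints have slack.

C2 and C5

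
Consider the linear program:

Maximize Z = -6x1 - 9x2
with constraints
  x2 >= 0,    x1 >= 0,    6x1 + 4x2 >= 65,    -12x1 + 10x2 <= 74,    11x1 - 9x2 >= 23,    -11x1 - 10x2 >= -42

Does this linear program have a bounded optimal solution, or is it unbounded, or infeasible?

The boundaries x2 = 0 and 6x1 + 4x2 = 65 meet at (65/6, 0), but that point violates -11x1 - 10x2 ≥ -42. Every candidate vertex is excluded by some other constraint, so the feasible region is empty.

infeasible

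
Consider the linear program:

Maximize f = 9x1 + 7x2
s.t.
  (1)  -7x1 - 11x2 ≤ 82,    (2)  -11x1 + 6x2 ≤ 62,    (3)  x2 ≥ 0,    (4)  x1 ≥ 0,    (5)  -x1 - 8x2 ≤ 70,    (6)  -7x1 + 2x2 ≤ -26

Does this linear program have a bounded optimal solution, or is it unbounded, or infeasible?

unbounded

From the feasible point (14, 36), moving in the direction (6, 11) keeps every constraint satisfied while f increases without bound.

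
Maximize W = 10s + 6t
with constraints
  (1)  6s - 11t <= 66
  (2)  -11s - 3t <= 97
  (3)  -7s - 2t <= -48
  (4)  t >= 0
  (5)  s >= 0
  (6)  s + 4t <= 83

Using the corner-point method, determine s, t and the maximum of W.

Vertices and W = 10s + 6t:
  (11, 0) → W = 110
  (1177/35, 432/35) → W = 14362/35
  (48/7, 0) → W = 480/7
  (1, 41/2) → W = 133

s = 1177/35, t = 432/35, maximum W = 14362/35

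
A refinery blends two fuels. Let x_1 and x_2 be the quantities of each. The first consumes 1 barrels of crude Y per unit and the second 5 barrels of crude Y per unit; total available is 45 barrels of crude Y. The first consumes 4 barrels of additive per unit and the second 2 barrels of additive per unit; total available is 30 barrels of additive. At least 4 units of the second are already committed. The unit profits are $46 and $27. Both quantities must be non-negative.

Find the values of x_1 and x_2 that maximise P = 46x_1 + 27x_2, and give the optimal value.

x_1 = 10/3, x_2 = 25/3, maximum P = 1135/3

Feasible corners and P = 46x_1 + 27x_2:
  (0, 9) → P = 243
  (0, 4) → P = 108
  (10/3, 25/3) → P = 1135/3
  (11/2, 4) → P = 361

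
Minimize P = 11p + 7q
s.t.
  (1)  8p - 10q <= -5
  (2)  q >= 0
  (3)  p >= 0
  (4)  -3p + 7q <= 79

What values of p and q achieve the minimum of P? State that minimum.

Extreme points and P = 11p + 7q:
  (0, 1/2) → P = 7/2
  (755/26, 617/26) → P = 6312/13
  (0, 79/7) → P = 79

The optimum lies where 8p - 10q = -5 and p = 0.
Solving simultaneously gives p = 0, q = 1/2.

p = 0, q = 1/2, minimum P = 7/2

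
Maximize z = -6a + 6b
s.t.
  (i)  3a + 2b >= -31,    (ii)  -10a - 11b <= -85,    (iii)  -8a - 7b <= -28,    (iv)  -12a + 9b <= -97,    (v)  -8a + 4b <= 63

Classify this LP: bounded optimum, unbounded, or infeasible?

From the feasible point (916/111, 25/111), moving in the direction (9, 12) keeps every constraint satisfied while z increases without bound.

unbounded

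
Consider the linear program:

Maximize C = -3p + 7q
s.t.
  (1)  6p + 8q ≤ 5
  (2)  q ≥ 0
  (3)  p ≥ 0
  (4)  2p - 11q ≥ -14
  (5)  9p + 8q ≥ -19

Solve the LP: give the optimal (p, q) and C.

p = 0, q = 5/8, maximum C = 35/8

Feasible corners and C = -3p + 7q:
  (5/6, 0) → C = -5/2
  (0, 5/8) → C = 35/8
  (0, 0) → C = 0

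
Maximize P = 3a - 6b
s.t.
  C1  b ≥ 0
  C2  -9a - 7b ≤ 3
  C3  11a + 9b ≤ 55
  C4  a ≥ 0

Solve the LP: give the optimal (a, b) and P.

Feasible corners and P = 3a - 6b:
  (5, 0) → P = 15
  (0, 0) → P = 0
  (0, 55/9) → P = -110/3

At the optimal vertex, b = 0 and 11a + 9b = 55.
Solving simultaneously gives a = 5, b = 0.

a = 5, b = 0, maximum P = 15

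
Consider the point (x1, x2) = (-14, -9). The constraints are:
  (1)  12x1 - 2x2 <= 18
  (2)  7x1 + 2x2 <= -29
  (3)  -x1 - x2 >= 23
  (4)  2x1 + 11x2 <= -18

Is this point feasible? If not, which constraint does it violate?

feasible

(1): -150 ≤ 18 ✓
(2): -116 ≤ -29 ✓
(3): 23 ≥ 23 ✓
(4): -127 ≤ -18 ✓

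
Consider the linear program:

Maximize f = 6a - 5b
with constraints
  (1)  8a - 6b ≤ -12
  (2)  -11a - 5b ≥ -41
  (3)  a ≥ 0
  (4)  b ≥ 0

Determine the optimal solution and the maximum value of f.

a = 0, b = 2, maximum f = -10

Corner points and f = 6a - 5b:
  (93/53, 230/53) → f = -592/53
  (0, 2) → f = -10
  (0, 41/5) → f = -41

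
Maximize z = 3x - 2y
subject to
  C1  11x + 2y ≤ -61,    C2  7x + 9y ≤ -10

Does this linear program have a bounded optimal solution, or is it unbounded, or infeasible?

From the feasible point (-529/85, 317/85), moving in the direction (2, -11) keeps every constraint satisfied while z increases without bound.

unbounded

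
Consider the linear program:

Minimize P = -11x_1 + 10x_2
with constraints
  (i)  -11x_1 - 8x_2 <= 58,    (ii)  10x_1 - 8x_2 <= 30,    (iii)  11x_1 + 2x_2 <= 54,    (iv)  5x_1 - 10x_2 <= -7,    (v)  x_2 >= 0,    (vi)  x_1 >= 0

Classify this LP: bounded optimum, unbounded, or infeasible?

Feasible corners and P = -11x_1 + 10x_2:
  (263/60, 347/120) → P = -193/10
  (0, 27) → P = 270
  (0, 7/10) → P = 7
The feasible region has finitely many vertices and no improving ray; the minimum is -193/10 at (263/60, 347/120).

bounded optimum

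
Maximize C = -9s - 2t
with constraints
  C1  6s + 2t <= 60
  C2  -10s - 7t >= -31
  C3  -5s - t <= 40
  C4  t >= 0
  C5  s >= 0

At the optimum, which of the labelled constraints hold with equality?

C4 and C5

Feasible corners and C = -9s - 2t:
  (31/10, 0) → C = -279/10
  (0, 31/7) → C = -62/7
  (0, 0) → C = 0

The maximum is at (0, 0). Substituting into each constraint, equality holds for C4 and C5; the remaining constraints have slack.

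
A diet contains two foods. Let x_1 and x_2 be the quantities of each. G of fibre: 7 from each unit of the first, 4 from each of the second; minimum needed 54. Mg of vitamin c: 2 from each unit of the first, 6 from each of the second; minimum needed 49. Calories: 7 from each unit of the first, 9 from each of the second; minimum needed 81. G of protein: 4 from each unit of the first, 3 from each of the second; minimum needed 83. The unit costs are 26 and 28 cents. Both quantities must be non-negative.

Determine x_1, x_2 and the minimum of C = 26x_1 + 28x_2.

Corner points and C = 26x_1 + 28x_2:
  (0, 83/3) → C = 2324/3
  (49/2, 0) → C = 637
  (39/2, 5/3) → C = 1661/3
The feasible region is unbounded (it extends along (0, 1), (1, 0)), but C strictly increases along every unbounded feasible direction, so there is no improving ray and the minimum is attained at a vertex.

The binding constraints are 2x_1 + 6x_2 = 49 and 4x_1 + 3x_2 = 83.
Solving simultaneously gives x_1 = 39/2, x_2 = 5/3.

x_1 = 39/2, x_2 = 5/3, minimum C = 1661/3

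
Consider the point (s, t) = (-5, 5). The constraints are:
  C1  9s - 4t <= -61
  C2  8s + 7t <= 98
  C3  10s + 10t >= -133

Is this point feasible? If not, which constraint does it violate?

C1: -65 ≤ -61 ✓
C2: -5 ≤ 98 ✓
C3: 0 ≥ -133 ✓

feasible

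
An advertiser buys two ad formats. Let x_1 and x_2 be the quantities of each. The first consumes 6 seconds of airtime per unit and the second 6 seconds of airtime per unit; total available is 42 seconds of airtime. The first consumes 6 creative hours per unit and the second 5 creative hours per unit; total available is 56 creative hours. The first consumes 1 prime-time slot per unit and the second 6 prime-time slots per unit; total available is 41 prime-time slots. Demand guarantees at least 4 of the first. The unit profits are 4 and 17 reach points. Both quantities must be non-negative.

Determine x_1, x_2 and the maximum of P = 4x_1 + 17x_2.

At the optimal vertex, 6x_1 + 6x_2 = 42 and x_1 = 4.
Solving simultaneously gives x_1 = 4, x_2 = 3.

x_1 = 4, x_2 = 3, maximum P = 67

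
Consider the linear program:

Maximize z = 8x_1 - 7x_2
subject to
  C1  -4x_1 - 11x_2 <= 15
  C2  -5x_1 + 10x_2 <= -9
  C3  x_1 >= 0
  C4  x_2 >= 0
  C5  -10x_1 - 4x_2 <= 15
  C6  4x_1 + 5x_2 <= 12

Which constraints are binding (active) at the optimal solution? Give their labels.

Corner points and z = 8x_1 - 7x_2:
  (9/5, 0) → z = 72/5
  (33/13, 24/65) → z = 1152/65
  (3, 0) → z = 24

The maximum is at (3, 0). Substituting into each constraint, equality holds for C4 and C6; the remaining constraints have slack.

C4 and C6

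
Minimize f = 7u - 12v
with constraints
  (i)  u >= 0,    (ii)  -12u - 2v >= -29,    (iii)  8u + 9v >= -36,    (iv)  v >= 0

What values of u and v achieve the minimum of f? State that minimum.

Vertices and f = 7u - 12v:
  (0, 29/2) → f = -174
  (0, 0) → f = 0
  (29/12, 0) → f = 203/12

u = 0, v = 29/2, minimum f = -174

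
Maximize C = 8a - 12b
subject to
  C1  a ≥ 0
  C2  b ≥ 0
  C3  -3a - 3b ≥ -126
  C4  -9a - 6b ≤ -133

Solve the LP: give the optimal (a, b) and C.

a = 42, b = 0, maximum C = 336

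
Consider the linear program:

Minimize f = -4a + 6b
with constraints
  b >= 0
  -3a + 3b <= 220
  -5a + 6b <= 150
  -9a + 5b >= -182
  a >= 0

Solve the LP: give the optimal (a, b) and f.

Vertices and f = -4a + 6b:
  (182/9, 0) → f = -728/9
  (0, 0) → f = 0
  (1842/29, 2260/29) → f = 6192/29
  (0, 25) → f = 150

The optimum lies where b = 0 and -9a + 5b = -182.
Solving simultaneously gives a = 182/9, b = 0.

a = 182/9, b = 0, minimum f = -728/9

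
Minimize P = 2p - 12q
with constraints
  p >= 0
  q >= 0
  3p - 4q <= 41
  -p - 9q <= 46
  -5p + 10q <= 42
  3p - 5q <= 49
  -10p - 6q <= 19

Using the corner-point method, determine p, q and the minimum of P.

p = 289/5, q = 331/10, minimum P = -1408/5

Vertices and P = 2p - 12q:
  (0, 0) → P = 0
  (0, 21/5) → P = -252/5
  (41/3, 0) → P = 82/3
  (289/5, 331/10) → P = -1408/5

The optimum lies where 3p - 4q = 41 and -5p + 10q = 42.
Solving simultaneously gives p = 289/5, q = 331/10.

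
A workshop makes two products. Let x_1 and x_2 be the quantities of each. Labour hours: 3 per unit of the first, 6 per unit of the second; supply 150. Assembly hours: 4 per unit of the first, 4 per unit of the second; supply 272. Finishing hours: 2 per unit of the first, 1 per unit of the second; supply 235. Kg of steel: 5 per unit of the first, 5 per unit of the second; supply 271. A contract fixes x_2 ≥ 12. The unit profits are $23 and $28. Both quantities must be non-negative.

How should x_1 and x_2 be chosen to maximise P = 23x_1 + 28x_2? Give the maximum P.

Vertices and P = 23x_1 + 28x_2:
  (0, 25) → P = 700
  (0, 12) → P = 336
  (26, 12) → P = 934

x_1 = 26, x_2 = 12, maximum P = 934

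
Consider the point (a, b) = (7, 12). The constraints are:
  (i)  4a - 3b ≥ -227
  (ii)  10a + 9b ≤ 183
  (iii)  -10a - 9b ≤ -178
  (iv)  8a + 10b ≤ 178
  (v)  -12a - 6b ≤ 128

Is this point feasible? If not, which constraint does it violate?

(i): -8 ≥ -227 ✓
(ii): 178 ≤ 183 ✓
(iii): -178 ≤ -178 ✓
(iv): 176 ≤ 178 ✓
(v): -156 ≤ 128 ✓

feasible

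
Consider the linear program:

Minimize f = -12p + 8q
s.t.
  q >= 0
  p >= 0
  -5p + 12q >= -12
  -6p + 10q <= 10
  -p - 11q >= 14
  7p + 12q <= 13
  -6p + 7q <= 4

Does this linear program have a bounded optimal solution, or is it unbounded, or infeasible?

The boundaries q = 0 and p = 0 meet at (0, 0), but that point violates -p - 11q ≥ 14. Every candidate vertex is excluded by some other constraint, so the feasible region is empty.

infeasible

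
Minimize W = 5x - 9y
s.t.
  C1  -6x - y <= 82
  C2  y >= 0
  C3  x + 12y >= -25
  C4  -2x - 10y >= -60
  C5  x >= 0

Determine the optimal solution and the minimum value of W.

x = 0, y = 6, minimum W = -54

Corner points and W = 5x - 9y:
  (30, 0) → W = 150
  (0, 0) → W = 0
  (0, 6) → W = -54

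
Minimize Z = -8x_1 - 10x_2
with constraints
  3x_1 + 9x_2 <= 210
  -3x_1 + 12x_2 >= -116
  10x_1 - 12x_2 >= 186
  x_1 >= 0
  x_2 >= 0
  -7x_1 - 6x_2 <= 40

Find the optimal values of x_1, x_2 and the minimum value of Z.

x_1 = 396/7, x_2 = 94/21, minimum Z = -1492/3

At the optimal vertex, 3x_1 + 9x_2 = 210 and -3x_1 + 12x_2 = -116.
Solving simultaneously gives x_1 = 396/7, x_2 = 94/21.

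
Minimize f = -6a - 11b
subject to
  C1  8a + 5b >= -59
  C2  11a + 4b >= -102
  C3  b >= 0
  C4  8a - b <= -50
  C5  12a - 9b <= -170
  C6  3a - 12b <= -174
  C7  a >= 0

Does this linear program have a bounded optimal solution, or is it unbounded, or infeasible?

unbounded

From the feasible point (0, 50), moving in the direction (0, 1) keeps every constraint satisfied while f decreases without bound.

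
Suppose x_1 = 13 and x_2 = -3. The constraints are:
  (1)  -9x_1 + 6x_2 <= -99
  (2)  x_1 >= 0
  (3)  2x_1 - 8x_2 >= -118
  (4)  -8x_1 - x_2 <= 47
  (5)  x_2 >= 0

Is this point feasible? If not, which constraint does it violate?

Constraint (5): x_2 = -3, which is not ≥ 0. All other constraints are satisfied.

not feasible — violates (5)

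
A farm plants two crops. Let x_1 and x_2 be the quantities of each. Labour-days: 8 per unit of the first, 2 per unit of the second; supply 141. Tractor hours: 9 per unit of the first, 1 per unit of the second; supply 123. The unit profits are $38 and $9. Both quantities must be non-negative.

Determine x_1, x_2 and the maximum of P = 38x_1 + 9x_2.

Extreme points and P = 38x_1 + 9x_2:
  (0, 0) → P = 0
  (0, 141/2) → P = 1269/2
  (41/3, 0) → P = 1558/3
  (21/2, 57/2) → P = 1311/2

The optimum lies where 8x_1 + 2x_2 = 141 and 9x_1 + x_2 = 123.
Solving simultaneously gives x_1 = 21/2, x_2 = 57/2.

x_1 = 21/2, x_2 = 57/2, maximum P = 1311/2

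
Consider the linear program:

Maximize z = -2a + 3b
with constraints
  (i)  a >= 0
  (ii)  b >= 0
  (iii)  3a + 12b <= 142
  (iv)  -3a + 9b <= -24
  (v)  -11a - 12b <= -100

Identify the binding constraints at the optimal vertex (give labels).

Extreme points and z = -2a + 3b:
  (142/3, 0) → z = -284/3
  (100/11, 0) → z = -200/11
  (174/7, 118/21) → z = -230/7
  (44/5, 4/15) → z = -84/5

The maximum is at (44/5, 4/15). Substituting into each constraint, equality holds for (iv) and (v); the remaining constraints have slack.

(iv) and (v)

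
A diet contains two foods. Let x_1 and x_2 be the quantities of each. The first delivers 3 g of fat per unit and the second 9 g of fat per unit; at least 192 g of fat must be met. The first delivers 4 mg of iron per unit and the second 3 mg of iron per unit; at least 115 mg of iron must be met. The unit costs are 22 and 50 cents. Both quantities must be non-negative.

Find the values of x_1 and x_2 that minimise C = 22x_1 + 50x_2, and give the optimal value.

Corner points and C = 22x_1 + 50x_2:
  (0, 115/3) → C = 5750/3
  (64, 0) → C = 1408
  (17, 47/3) → C = 3472/3
The feasible region is unbounded (it extends along (0, 1), (1, 0)), but C strictly increases along every unbounded feasible direction, so there is no improving ray and the minimum is attained at a vertex.

The optimum lies where 3x_1 + 9x_2 = 192 and 4x_1 + 3x_2 = 115.
Solving simultaneously gives x_1 = 17, x_2 = 47/3.

x_1 = 17, x_2 = 47/3, minimum C = 3472/3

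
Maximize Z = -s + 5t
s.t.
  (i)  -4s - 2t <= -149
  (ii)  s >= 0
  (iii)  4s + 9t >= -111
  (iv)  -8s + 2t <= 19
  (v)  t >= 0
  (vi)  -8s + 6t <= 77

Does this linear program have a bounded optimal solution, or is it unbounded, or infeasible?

From the feasible point (149/4, 0), moving in the direction (6, 8) keeps every constraint satisfied while Z increases without bound.

unbounded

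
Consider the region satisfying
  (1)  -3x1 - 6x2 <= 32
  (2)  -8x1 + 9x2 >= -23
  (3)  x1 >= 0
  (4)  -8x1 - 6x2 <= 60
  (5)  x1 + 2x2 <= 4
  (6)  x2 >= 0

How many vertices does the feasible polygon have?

4

Intersecting each pair of boundary lines and keeping only the points that satisfy every inequality leaves:
  (82/25, 9/25)
  (23/8, 0)
  (0, 2)
  (0, 0)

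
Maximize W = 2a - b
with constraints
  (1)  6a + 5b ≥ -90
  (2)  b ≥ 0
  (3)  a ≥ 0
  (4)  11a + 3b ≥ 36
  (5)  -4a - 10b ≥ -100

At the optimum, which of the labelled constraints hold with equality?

Extreme points and W = 2a - b:
  (36/11, 0) → W = 72/11
  (25, 0) → W = 50
  (30/49, 478/49) → W = -418/49

The maximum is at (25, 0). Substituting into each constraint, equality holds for (2) and (5); the remaining constraints have slack.

(2) and (5)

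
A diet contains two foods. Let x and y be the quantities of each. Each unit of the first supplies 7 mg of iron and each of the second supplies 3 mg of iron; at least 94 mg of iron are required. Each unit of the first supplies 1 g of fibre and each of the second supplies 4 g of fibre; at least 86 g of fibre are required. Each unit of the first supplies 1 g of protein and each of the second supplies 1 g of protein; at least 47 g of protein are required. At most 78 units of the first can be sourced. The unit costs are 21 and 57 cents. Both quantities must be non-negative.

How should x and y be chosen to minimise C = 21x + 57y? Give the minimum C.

x = 34, y = 13, minimum C = 1455

Vertices and C = 21x + 57y:
  (0, 47) → C = 2679
  (34, 13) → C = 1455
  (78, 2) → C = 1752
The feasible region is unbounded (it extends along (0, 1)), but C strictly increases along every unbounded feasible direction, so there is no improving ray and the minimum is attained at a vertex.

At the optimal vertex, x + 4y = 86 and x + y = 47.
Solving simultaneously gives x = 34, y = 13.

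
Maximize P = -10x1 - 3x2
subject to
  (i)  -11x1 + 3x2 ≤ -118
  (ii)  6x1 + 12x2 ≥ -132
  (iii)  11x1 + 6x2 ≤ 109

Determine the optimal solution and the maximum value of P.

x1 = 34/5, x2 = -72/5, maximum P = -124/5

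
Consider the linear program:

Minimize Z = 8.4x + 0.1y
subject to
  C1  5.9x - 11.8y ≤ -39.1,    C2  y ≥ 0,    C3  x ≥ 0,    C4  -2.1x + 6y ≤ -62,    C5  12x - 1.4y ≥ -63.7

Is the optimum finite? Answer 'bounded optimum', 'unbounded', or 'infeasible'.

The boundaries 5.9x - 11.8y = -39.1 and x = 0 meet at (0, 391/118), but that point violates -2.1x + 6y ≤ -62. Every candidate vertex is excluded by some other constraint, so the feasible region is empty.

infeasible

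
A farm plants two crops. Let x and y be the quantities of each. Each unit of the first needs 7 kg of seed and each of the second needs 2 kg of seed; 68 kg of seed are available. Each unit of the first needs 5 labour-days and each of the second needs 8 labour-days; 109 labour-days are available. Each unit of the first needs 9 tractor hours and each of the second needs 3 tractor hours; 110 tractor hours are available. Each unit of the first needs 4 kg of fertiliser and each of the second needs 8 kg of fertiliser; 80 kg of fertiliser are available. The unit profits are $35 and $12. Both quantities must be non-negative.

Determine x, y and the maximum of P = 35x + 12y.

x = 8, y = 6, maximum P = 352

Extreme points and P = 35x + 12y:
  (0, 0) → P = 0
  (0, 10) → P = 120
  (68/7, 0) → P = 340
  (8, 6) → P = 352

The optimum lies where 7x + 2y = 68 and 4x + 8y = 80.
Solving simultaneously gives x = 8, y = 6.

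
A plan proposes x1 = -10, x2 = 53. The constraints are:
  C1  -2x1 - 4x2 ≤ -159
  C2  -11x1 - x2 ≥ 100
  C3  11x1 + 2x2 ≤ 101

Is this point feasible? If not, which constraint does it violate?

not feasible — violates C2

Constraint C2: -11x1 - x2 = 57, which is not ≥ 100. All other constraints are satisfied.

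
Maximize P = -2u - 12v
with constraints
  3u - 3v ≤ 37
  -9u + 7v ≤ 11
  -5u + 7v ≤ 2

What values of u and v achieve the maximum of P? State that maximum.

u = -146/3, v = -61, maximum P = 2488/3

Vertices and P = -2u - 12v:
  (-146/3, -61) → P = 2488/3
  (265/6, 191/6) → P = -1411/3
  (-9/4, -37/28) → P = 285/14

The binding constraints are 3u - 3v = 37 and -9u + 7v = 11.
Solving simultaneously gives u = -146/3, v = -61.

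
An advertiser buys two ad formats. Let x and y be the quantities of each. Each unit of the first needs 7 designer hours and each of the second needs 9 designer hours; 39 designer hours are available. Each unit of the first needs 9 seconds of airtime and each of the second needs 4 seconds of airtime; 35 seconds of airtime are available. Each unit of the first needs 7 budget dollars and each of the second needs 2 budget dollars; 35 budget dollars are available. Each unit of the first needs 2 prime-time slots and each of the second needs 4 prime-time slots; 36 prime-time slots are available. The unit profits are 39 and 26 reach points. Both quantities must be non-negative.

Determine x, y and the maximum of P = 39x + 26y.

x = 3, y = 2, maximum P = 169

At the optimal vertex, 7x + 9y = 39 and 9x + 4y = 35.
Solving simultaneously gives x = 3, y = 2.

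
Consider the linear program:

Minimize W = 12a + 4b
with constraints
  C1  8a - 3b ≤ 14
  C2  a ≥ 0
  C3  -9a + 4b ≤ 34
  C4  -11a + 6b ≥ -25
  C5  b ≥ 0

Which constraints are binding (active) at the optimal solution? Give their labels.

C2 and C5

Corner points and W = 12a + 4b:
  (158/5, 398/5) → W = 3488/5
  (7/4, 0) → W = 21
  (0, 17/2) → W = 34
  (0, 0) → W = 0

The minimum is at (0, 0). Substituting into each constraint, equality holds for C2 and C5; the remaining constraints have slack.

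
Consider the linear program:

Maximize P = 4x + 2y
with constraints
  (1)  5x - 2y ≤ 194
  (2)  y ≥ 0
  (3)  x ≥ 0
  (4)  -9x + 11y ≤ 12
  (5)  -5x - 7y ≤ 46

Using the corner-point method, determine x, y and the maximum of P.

Corner points and P = 4x + 2y:
  (194/5, 0) → P = 776/5
  (2158/37, 1806/37) → P = 12244/37
  (0, 0) → P = 0
  (0, 12/11) → P = 24/11

x = 2158/37, y = 1806/37, maximum P = 12244/37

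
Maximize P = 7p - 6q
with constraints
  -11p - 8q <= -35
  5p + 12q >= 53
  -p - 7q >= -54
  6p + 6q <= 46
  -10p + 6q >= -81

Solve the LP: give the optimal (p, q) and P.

p = 39/7, q = 44/21, maximum P = 185/7

Feasible corners and P = 7p - 6q:
  (-1/23, 102/23) → P = -619/23
  (-187/69, 559/69) → P = -4663/69
  (39/7, 44/21) → P = 185/7
  (-1/18, 139/18) → P = -841/18

The binding constraints are 5p + 12q = 53 and 6p + 6q = 46.
Solving simultaneously gives p = 39/7, q = 44/21.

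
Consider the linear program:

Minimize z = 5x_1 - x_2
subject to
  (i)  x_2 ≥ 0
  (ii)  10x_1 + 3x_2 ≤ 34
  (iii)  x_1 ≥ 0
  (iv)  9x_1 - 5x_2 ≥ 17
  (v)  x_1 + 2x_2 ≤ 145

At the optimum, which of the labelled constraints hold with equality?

Corner points and z = 5x_1 - x_2:
  (17/5, 0) → z = 17
  (17/9, 0) → z = 85/9
  (221/77, 136/77) → z = 969/77

The minimum is at (17/9, 0). Substituting into each constraint, equality holds for (i) and (iv); the remaining constraints have slack.

(i) and (iv)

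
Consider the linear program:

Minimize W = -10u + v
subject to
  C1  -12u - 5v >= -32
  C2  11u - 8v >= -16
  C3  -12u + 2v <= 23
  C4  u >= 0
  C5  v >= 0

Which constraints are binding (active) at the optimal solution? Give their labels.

C1 and C5

Feasible corners and W = -10u + v:
  (176/151, 544/151) → W = -1216/151
  (8/3, 0) → W = -80/3
  (0, 2) → W = 2
  (0, 0) → W = 0

The minimum is at (8/3, 0). Substituting into each constraint, equality holds for C1 and C5; the remaining constraints have slack.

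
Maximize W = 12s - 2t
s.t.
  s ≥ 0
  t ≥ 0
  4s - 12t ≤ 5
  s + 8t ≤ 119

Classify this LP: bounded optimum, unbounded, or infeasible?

bounded optimum

Feasible corners and W = 12s - 2t:
  (0, 0) → W = 0
  (0, 119/8) → W = -119/4
  (5/4, 0) → W = 15
  (367/11, 471/44) → W = 8337/22
The feasible region has finitely many vertices and no improving ray; the maximum is 8337/22 at (367/11, 471/44).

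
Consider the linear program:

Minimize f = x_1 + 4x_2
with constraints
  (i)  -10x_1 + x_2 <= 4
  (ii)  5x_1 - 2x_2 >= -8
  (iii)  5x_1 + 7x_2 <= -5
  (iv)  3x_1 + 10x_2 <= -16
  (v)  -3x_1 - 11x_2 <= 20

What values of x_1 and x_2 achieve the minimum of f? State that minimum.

Extreme points and f = x_1 + 4x_2:
  (-56/103, -148/103) → f = -648/103
  (-64/113, -188/113) → f = -816/113
  (62/29, -65/29) → f = -198/29
  (5/2, -5/2) → f = -15/2

x_1 = 5/2, x_2 = -5/2, minimum f = -15/2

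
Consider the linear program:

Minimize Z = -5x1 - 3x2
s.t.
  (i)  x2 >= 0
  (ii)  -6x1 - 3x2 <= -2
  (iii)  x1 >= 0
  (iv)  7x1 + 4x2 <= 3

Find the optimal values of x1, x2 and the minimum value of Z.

x1 = 0, x2 = 3/4, minimum Z = -9/4

Extreme points and Z = -5x1 - 3x2:
  (1/3, 0) → Z = -5/3
  (3/7, 0) → Z = -15/7
  (0, 2/3) → Z = -2
  (0, 3/4) → Z = -9/4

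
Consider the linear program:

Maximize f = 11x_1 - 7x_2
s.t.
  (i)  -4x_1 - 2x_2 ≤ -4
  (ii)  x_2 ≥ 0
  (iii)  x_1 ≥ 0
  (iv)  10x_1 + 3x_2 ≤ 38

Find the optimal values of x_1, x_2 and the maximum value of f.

x_1 = 19/5, x_2 = 0, maximum f = 209/5

At the optimal vertex, x_2 = 0 and 10x_1 + 3x_2 = 38.
Solving simultaneously gives x_1 = 19/5, x_2 = 0.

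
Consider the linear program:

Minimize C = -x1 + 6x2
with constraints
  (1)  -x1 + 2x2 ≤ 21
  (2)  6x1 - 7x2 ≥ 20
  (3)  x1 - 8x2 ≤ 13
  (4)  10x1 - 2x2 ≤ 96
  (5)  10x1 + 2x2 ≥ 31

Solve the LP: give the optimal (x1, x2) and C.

x1 = 371/39, x2 = -17/39, minimum C = -473/39

Corner points and C = -x1 + 6x2:
  (316/29, 188/29) → C = 28
  (257/82, -7/41) → C = -341/82
  (371/39, -17/39) → C = -473/39
  (137/41, -99/82) → C = -434/41

At the optimal vertex, x1 - 8x2 = 13 and 10x1 - 2x2 = 96.
Solving simultaneously gives x1 = 371/39, x2 = -17/39.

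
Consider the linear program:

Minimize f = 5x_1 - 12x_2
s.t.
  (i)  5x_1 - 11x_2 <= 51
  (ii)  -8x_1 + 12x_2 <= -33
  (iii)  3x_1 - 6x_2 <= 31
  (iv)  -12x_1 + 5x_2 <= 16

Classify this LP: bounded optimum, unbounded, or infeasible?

unbounded

From the feasible point (35/3, 2/3), moving in the direction (6, 3) keeps every constraint satisfied while f decreases without bound.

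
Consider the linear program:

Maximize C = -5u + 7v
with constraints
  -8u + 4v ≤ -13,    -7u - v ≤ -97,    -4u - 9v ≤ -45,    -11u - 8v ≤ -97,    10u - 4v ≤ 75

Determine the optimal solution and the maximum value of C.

u = 31, v = 235/4, maximum C = 1025/4

Extreme points and C = -5u + 7v:
  (401/36, 685/36) → C = 155/2
  (31, 235/4) → C = 1025/4
  (463/38, 445/38) → C = 400/19

The binding constraints are -8u + 4v = -13 and 10u - 4v = 75.
Solving simultaneously gives u = 31, v = 235/4.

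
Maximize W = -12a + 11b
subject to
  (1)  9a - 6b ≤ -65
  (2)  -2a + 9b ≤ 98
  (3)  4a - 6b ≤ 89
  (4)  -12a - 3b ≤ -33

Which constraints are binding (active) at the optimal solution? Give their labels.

Corner points and W = -12a + 11b:
  (1/23, 752/69) → W = 8236/69
  (1/33, 359/33) → W = 3937/33
  (1/38, 207/19) → W = 2271/19

The maximum is at (1/38, 207/19). Substituting into each constraint, equality holds for (2) and (4); the remaining constraints have slack.

(2) and (4)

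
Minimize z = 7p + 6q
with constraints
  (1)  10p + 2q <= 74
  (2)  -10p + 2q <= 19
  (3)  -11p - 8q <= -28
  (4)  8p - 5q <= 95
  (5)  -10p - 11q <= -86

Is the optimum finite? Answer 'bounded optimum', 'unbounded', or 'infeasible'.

bounded optimum

Feasible corners and z = 7p + 6q:
  (11/4, 93/4) → z = 635/4
  (107/15, 4/3) → z = 869/15
  (-37/130, 105/13) → z = 6041/130
The feasible region has finitely many vertices and no improving ray; the minimum is 6041/130 at (-37/130, 105/13).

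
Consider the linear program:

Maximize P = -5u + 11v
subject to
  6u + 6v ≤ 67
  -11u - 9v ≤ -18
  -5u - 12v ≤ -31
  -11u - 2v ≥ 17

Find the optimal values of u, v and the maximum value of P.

u = -165/4, v = 629/12, maximum P = 4697/6

Feasible corners and P = -5u + 11v:
  (-165/4, 629/12) → P = 4697/6
  (-118/27, 839/54) → P = 10409/54
  (-27/11, 5) → P = 740/11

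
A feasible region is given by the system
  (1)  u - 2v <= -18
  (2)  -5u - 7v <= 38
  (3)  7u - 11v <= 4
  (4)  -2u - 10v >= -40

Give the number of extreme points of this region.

3

Of the 6 pairwise boundary intersections, those satisfying every inequality are:
  (-202/17, 52/17)
  (-50/7, 38/7)
  (-55/3, 23/3)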